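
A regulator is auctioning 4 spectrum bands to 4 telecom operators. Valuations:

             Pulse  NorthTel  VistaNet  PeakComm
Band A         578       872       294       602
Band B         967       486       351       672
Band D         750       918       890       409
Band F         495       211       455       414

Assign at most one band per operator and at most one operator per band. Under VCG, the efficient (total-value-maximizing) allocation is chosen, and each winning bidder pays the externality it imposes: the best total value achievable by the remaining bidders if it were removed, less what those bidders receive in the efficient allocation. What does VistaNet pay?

VistaNet pays $234M.

Efficient allocation: Pulse→Band B ($967M), NorthTel→Band A ($872M), VistaNet→Band D ($890M), PeakComm→Band F ($414M); total welfare W = $3143M.
VistaNet receives Band D at value $890M, so the others get W − 890 = $2253M.
Without VistaNet: best allocation of the remaining 3 bidders over all 4 bands is Pulse→Band B ($967M), NorthTel→Band D ($918M), PeakComm→Band A ($602M), total $2487M.
VCG payment = (others' best without VistaNet) − (others' welfare with VistaNet) = 2487 − 2253 = $234M.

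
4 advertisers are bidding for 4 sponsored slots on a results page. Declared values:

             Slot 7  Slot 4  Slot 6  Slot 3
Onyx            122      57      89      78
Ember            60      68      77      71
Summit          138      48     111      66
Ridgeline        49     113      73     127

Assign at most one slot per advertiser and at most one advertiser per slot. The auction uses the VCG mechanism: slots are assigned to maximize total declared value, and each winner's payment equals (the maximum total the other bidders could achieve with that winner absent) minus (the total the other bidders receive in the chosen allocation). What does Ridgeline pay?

Efficient allocation: Onyx→Slot 7 ($122), Ember→Slot 4 ($68), Summit→Slot 6 ($111), Ridgeline→Slot 3 ($127); total welfare W = $428.
Ridgeline receives Slot 3 at value $127, so the others get W − 127 = $301.
Without Ridgeline: best allocation of the remaining 3 bidders over all 4 slots is Onyx→Slot 7 ($122), Ember→Slot 3 ($71), Summit→Slot 6 ($111), total $304.
VCG payment = (others' best without Ridgeline) − (others' welfare with Ridgeline) = 304 − 301 = $3.

Ridgeline pays $3.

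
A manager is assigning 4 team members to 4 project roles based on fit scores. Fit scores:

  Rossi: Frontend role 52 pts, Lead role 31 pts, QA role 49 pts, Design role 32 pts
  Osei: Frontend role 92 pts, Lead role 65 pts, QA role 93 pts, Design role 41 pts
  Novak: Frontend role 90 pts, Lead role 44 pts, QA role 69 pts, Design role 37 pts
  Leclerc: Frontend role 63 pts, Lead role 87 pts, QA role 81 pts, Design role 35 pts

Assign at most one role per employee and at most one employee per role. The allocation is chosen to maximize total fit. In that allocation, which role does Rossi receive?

Optimal: Rossi→Design role (32 pts), Osei→QA role (93 pts), Novak→Frontend role (90 pts), Leclerc→Lead role (87 pts) — total 32+93+90+87 = 302 pts.
Next-best assignment: Rossi→Design role, Osei→Frontend role, Novak→QA role, Leclerc→Lead role = 280 pts.
Checked against all permutations: 302 pts is optimal.
Rossi's own top role is Frontend role (52 pts), but forcing Rossi→Frontend role and reassigning the rest optimally gives only 269 pts — worse by 33.

Rossi receives Design role.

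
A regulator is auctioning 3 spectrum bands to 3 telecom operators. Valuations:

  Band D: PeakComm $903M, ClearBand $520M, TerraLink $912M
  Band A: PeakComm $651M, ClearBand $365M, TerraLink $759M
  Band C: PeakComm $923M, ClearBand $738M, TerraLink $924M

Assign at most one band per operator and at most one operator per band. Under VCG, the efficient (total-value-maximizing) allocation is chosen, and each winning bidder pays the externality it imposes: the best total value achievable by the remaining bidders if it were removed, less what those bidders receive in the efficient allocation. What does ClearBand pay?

ClearBand pays $173M.

Efficient allocation: PeakComm→Band D ($903M), ClearBand→Band C ($738M), TerraLink→Band A ($759M); total welfare W = $2400M.
ClearBand receives Band C at value $738M, so the others get W − 738 = $1662M.
Without ClearBand: best allocation of the remaining 2 bidders over all 3 bands is PeakComm→Band C ($923M), TerraLink→Band D ($912M), total $1835M.
VCG payment = (others' best without ClearBand) − (others' welfare with ClearBand) = 1835 − 1662 = $173M.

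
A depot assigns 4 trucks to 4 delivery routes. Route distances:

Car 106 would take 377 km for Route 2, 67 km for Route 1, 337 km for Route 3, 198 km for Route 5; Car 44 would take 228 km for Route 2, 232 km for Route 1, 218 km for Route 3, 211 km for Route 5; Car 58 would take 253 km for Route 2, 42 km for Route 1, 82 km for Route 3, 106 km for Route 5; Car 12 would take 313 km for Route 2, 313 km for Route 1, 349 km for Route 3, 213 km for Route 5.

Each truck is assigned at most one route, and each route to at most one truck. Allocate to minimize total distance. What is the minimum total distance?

Treat this as an assignment problem: match each truck to one route.
Optimal: Car 106→Route 1 (67 km), Car 44→Route 2 (228 km), Car 58→Route 3 (82 km), Car 12→Route 5 (213 km) — total 67+228+82+213 = 590 km.
Min-entry greedy (repeatedly take the single cheapest remaining cell) gives 771 km, worse by 181.
Next-best assignment: Car 106→Route 1, Car 44→Route 5, Car 58→Route 3, Car 12→Route 2 = 673 km.
Swapping Car 106↔Car 44 (Car 106→Route 2 377 km, Car 44→Route 1 232 km) adds 314.
Checked against all permutations: 590 km is optimal.

Min total: 590 km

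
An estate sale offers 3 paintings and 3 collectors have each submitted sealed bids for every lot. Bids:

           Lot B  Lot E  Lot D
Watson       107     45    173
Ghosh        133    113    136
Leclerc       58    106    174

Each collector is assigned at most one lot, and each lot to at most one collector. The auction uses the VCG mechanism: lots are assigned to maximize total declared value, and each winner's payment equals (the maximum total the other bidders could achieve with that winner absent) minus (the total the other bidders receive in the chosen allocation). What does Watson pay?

Watson pays $68.

Efficient allocation: Watson→Lot D ($173), Ghosh→Lot B ($133), Leclerc→Lot E ($106); total welfare W = $412.
Watson receives Lot D at value $173, so the others get W − 173 = $239.
Without Watson: best allocation of the remaining 2 bidders over all 3 lots is Ghosh→Lot B ($133), Leclerc→Lot D ($174), total $307.
VCG payment = (others' best without Watson) − (others' welfare with Watson) = 307 − 239 = $68.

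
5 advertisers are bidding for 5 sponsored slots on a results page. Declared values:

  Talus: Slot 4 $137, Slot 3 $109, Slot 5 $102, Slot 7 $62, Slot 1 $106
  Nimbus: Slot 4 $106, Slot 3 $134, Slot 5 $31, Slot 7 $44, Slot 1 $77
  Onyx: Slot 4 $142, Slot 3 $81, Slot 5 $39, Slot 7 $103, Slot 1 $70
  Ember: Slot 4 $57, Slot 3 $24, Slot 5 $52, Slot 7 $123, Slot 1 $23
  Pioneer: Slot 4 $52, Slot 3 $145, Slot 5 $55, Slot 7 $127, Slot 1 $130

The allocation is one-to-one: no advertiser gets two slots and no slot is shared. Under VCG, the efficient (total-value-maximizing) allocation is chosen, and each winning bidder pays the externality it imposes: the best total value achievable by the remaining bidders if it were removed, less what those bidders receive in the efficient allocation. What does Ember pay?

Efficient allocation: Talus→Slot 5 ($102), Nimbus→Slot 3 ($134), Onyx→Slot 4 ($142), Ember→Slot 7 ($123), Pioneer→Slot 1 ($130); total welfare W = $631.
Ember receives Slot 7 at value $123, so the others get W − 123 = $508.
Without Ember: best allocation of the remaining 4 bidders over all 5 slots is Talus→Slot 1 ($106), Nimbus→Slot 3 ($134), Onyx→Slot 4 ($142), Pioneer→Slot 7 ($127), total $509.
VCG payment = (others' best without Ember) − (others' welfare with Ember) = 509 − 508 = $1.

Ember pays $1.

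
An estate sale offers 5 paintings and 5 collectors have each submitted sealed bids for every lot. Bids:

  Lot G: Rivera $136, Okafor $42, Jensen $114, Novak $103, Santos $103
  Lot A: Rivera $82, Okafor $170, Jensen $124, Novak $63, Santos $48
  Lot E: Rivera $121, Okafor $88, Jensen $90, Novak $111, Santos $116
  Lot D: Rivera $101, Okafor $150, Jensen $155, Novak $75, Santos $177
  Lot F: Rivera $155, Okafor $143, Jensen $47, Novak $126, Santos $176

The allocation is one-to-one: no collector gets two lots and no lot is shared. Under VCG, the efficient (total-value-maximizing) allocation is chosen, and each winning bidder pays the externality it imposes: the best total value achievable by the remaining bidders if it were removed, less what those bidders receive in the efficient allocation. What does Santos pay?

Efficient allocation: Rivera→Lot G ($136), Okafor→Lot A ($170), Jensen→Lot D ($155), Novak→Lot E ($111), Santos→Lot F ($176); total welfare W = $748.
Santos receives Lot F at value $176, so the others get W − 176 = $572.
Without Santos: best allocation of the remaining 4 bidders over all 5 lots is Rivera→Lot F ($155), Okafor→Lot A ($170), Jensen→Lot D ($155), Novak→Lot E ($111), total $591.
VCG payment = (others' best without Santos) − (others' welfare with Santos) = 591 − 572 = $19.

Santos pays $19.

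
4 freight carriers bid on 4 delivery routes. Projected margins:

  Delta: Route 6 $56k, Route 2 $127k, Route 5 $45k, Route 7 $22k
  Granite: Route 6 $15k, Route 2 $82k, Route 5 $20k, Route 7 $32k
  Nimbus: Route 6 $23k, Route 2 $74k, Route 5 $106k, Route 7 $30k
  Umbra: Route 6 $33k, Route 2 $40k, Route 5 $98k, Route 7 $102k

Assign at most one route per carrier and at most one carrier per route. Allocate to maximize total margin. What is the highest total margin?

Maximum total: $350k

Optimal: Delta→Route 2 ($127k), Granite→Route 6 ($15k), Nimbus→Route 5 ($106k), Umbra→Route 7 ($102k) — total 127+15+106+102 = $350k.
Column-greedy (each route in turn goes to its best remaining carrier) gives $346k, worse by 4.
Swapping Delta↔Nimbus (Delta→Route 5 $45k, Nimbus→Route 2 $74k) loses 114.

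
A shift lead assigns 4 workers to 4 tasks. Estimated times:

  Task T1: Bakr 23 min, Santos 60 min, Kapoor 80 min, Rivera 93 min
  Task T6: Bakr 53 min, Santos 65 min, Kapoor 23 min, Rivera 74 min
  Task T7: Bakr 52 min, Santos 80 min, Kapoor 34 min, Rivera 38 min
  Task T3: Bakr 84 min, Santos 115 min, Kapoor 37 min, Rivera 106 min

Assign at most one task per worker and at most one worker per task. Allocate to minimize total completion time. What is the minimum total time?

This is a one-to-one assignment (minimum-cost bipartite matching).
Optimal: Bakr→Task T1 (23 min), Santos→Task T6 (65 min), Kapoor→Task T3 (37 min), Rivera→Task T7 (38 min) — total 23+65+37+38 = 163 min.
Row-greedy (each worker in turn takes its cheapest remaining task) gives 228 min, worse by 65.

Minimum total: 163 min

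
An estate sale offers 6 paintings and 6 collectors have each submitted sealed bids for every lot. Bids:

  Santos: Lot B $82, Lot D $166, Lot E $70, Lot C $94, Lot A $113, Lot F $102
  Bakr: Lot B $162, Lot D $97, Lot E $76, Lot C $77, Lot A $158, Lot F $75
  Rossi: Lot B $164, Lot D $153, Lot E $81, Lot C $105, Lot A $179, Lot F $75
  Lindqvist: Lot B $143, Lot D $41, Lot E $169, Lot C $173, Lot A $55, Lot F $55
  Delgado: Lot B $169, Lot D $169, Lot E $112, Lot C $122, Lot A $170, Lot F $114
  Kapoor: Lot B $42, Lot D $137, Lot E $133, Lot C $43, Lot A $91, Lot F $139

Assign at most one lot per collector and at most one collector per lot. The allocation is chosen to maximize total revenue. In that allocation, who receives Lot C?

Optimal: Santos→Lot D ($166), Bakr→Lot B ($162), Rossi→Lot A ($179), Lindqvist→Lot E ($169), Delgado→Lot C ($122), Kapoor→Lot F ($139) — total 166+162+179+169+122+139 = $937.
Max-entry greedy (repeatedly take the single best remaining cell) gives $902, worse by 35.
Checked against all permutations: $937 is optimal.
Delgado's own top lot is Lot A ($170), but forcing Delgado→Lot A and reassigning the rest optimally gives only $911 — worse by 26.

Delgado receives Lot C.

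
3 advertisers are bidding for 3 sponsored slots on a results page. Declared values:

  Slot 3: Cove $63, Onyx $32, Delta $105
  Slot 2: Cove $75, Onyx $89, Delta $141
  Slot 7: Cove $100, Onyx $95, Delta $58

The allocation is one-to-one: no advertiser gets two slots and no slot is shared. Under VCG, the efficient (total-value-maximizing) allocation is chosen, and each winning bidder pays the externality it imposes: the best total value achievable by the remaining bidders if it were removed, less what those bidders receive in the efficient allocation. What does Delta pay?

Efficient allocation: Cove→Slot 3 ($63), Onyx→Slot 7 ($95), Delta→Slot 2 ($141); total welfare W = $299.
Delta receives Slot 2 at value $141, so the others get W − 141 = $158.
Without Delta: best allocation of the remaining 2 bidders over all 3 slots is Cove→Slot 7 ($100), Onyx→Slot 2 ($89), total $189.
VCG payment = (others' best without Delta) − (others' welfare with Delta) = 189 − 158 = $31.

Delta pays $31.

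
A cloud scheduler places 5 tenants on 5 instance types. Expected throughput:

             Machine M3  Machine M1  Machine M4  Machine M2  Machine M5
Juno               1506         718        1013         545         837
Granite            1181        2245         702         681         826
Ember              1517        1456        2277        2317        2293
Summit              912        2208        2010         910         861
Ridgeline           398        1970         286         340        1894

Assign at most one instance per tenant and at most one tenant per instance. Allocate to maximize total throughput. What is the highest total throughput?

Max total: 9972 ops/s

Optimal: Juno→Machine M3 (1506 ops/s), Granite→Machine M1 (2245 ops/s), Ember→Machine M2 (2317 ops/s), Summit→Machine M4 (2010 ops/s), Ridgeline→Machine M5 (1894 ops/s) — total 1506+2245+2317+2010+1894 = 9972 ops/s.
Column-greedy (each instance in turn goes to its best remaining tenant) gives 8211 ops/s, worse by 1761.
Next-best assignment: Juno→Machine M3, Granite→Machine M1, Ember→Machine M4, Summit→Machine M2, Ridgeline→Machine M5 = 8832 ops/s.
Swapping Ridgeline↔Summit (Ridgeline→Machine M4 286 ops/s, Summit→Machine M5 861 ops/s) loses 2757.
Checked against all permutations: 9972 ops/s is optimal.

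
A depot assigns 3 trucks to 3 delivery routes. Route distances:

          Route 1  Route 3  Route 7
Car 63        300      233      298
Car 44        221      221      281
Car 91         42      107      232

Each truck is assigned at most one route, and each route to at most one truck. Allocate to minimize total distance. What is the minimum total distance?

Minimum total: 556 km

This is a one-to-one assignment (minimum-cost bipartite matching).
Optimal: Car 63→Route 3 (233 km), Car 44→Route 7 (281 km), Car 91→Route 1 (42 km) — total 233+281+42 = 556 km.
Min-entry greedy (repeatedly take the single cheapest remaining cell) gives 561 km, worse by 5.
Next-best assignment: Car 63→Route 7, Car 44→Route 3, Car 91→Route 1 = 561 km.
Checked against all permutations: 556 km is optimal.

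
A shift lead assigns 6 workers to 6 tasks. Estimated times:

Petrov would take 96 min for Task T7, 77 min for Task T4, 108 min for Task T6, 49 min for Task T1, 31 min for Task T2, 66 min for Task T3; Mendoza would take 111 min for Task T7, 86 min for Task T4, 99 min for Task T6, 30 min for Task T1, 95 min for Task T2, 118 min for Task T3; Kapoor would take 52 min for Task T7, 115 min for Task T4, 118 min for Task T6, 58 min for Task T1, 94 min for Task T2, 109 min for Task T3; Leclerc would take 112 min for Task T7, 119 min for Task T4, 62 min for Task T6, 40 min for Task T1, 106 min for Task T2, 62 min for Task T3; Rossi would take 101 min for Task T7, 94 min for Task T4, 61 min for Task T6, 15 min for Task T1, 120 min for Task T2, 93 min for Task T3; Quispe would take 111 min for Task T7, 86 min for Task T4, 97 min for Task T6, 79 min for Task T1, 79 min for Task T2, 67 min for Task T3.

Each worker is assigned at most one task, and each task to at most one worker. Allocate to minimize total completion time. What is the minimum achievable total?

Min total: 313 min

Optimal: Petrov→Task T2 (31 min), Mendoza→Task T4 (86 min), Kapoor→Task T7 (52 min), Leclerc→Task T6 (62 min), Rossi→Task T1 (15 min), Quispe→Task T3 (67 min) — total 31+86+52+62+15+67 = 313 min.
Row-greedy (each worker in turn takes its cheapest remaining task) gives 354 min, worse by 41.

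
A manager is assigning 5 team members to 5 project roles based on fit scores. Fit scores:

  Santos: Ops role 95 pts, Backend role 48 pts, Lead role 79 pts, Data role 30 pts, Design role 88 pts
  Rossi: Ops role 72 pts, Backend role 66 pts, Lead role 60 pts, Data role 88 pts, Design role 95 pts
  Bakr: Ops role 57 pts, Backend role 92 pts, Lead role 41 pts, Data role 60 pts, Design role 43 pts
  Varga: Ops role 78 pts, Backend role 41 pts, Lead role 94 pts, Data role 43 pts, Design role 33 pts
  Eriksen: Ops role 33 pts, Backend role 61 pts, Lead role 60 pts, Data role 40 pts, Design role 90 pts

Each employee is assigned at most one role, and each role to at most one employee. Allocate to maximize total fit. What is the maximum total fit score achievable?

Optimal: Santos→Ops role (95 pts), Rossi→Data role (88 pts), Bakr→Backend role (92 pts), Varga→Lead role (94 pts), Eriksen→Design role (90 pts) — total 95+88+92+94+90 = 459 pts.
Row-greedy (each employee in turn takes its best remaining role) gives 416 pts, worse by 43.

Maximum total: 459 pts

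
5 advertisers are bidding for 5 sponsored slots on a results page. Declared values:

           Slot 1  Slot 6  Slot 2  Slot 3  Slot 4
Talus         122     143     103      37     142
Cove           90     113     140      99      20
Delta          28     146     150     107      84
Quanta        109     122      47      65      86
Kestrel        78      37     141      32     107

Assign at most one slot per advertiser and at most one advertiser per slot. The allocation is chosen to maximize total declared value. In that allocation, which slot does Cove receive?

This is a one-to-one assignment (maximum-weight bipartite matching).
Optimal: Talus→Slot 4 ($142), Cove→Slot 3 ($99), Delta→Slot 6 ($146), Quanta→Slot 1 ($109), Kestrel→Slot 2 ($141) — total 142+99+146+109+141 = $637.
Max-entry greedy (repeatedly take the single best remaining cell) gives $608, worse by 29.
Next-best assignment: Talus→Slot 4, Cove→Slot 6, Delta→Slot 3, Quanta→Slot 1, Kestrel→Slot 2 = $612.
Cove's own top slot is Slot 2 ($140), but forcing Cove→Slot 2 and reassigning the rest optimally gives only $606 — worse by 31.

Cove receives Slot 3.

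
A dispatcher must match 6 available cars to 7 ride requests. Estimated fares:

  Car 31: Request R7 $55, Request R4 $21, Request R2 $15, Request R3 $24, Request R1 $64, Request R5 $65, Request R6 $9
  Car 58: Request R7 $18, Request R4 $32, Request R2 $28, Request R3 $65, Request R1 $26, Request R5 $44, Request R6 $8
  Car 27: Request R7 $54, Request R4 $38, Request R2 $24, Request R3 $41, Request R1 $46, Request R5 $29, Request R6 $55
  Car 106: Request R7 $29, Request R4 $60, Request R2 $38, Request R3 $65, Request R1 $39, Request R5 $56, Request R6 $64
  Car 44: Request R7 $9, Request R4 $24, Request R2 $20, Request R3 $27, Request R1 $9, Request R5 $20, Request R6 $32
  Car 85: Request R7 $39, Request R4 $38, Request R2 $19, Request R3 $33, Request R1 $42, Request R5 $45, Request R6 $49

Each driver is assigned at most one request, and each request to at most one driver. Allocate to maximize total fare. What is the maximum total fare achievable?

Max total: $320

Optimal: Car 31→Request R1 ($64), Car 58→Request R3 ($65), Car 27→Request R7 ($54), Car 106→Request R4 ($60), Car 44→Request R6 ($32), Car 85→Request R5 ($45) — total 64+65+54+60+32+45 = $320.
Max-entry greedy (repeatedly take the single best remaining cell) gives $314, worse by 6.
Next-best assignment: Car 31→Request R5, Car 58→Request R3, Car 27→Request R7, Car 106→Request R4, Car 44→Request R6, Car 85→Request R1 = $318.
Swapping Car 85↔Car 31 (Car 85→Request R1 $42, Car 31→Request R5 $65) loses 2.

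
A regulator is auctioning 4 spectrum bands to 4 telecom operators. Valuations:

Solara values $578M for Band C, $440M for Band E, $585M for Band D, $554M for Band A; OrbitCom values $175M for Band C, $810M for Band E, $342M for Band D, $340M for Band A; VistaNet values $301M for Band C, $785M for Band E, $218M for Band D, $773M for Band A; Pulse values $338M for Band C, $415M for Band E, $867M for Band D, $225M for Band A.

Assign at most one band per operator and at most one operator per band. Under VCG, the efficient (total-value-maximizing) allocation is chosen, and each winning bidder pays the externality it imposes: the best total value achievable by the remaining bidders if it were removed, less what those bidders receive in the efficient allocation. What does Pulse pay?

Pulse pays $7M.

Efficient allocation: Solara→Band C ($578M), OrbitCom→Band E ($810M), VistaNet→Band A ($773M), Pulse→Band D ($867M); total welfare W = $3028M.
Pulse receives Band D at value $867M, so the others get W − 867 = $2161M.
Without Pulse: best allocation of the remaining 3 bidders over all 4 bands is Solara→Band D ($585M), OrbitCom→Band E ($810M), VistaNet→Band A ($773M), total $2168M.
VCG payment = (others' best without Pulse) − (others' welfare with Pulse) = 2168 − 2161 = $7M.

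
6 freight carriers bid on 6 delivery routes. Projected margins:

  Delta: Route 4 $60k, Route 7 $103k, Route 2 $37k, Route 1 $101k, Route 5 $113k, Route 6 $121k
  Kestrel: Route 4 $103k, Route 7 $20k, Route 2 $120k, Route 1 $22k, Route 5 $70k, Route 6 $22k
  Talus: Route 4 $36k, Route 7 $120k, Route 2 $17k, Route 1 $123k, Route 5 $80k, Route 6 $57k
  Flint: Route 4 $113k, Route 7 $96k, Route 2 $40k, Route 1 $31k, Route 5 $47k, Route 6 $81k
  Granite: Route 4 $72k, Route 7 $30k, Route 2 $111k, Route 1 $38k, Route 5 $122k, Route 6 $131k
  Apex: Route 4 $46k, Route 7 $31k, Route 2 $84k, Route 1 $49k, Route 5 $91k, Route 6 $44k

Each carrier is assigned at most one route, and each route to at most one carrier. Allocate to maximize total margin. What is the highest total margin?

Max total: $681k

Optimal: Delta→Route 7 ($103k), Kestrel→Route 2 ($120k), Talus→Route 1 ($123k), Flint→Route 4 ($113k), Granite→Route 6 ($131k), Apex→Route 5 ($91k) — total 103+120+123+113+131+91 = $681k.
Row-greedy (each carrier in turn takes its best remaining route) gives $630k, worse by 51.
Next-best assignment: Delta→Route 1, Kestrel→Route 2, Talus→Route 7, Flint→Route 4, Granite→Route 6, Apex→Route 5 = $676k.
Swapping Apex↔Delta (Apex→Route 7 $31k, Delta→Route 5 $113k) loses 50.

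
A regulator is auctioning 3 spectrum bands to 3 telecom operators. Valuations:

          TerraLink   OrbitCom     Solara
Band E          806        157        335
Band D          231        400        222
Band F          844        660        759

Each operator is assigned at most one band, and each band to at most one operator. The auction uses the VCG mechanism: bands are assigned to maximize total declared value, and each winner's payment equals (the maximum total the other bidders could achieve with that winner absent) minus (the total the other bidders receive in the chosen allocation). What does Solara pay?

Solara pays $260M.

Efficient allocation: TerraLink→Band E ($806M), OrbitCom→Band D ($400M), Solara→Band F ($759M); total welfare W = $1965M.
Solara receives Band F at value $759M, so the others get W − 759 = $1206M.
Without Solara: best allocation of the remaining 2 bidders over all 3 bands is TerraLink→Band E ($806M), OrbitCom→Band F ($660M), total $1466M.
VCG payment = (others' best without Solara) − (others' welfare with Solara) = 1466 − 1206 = $260M.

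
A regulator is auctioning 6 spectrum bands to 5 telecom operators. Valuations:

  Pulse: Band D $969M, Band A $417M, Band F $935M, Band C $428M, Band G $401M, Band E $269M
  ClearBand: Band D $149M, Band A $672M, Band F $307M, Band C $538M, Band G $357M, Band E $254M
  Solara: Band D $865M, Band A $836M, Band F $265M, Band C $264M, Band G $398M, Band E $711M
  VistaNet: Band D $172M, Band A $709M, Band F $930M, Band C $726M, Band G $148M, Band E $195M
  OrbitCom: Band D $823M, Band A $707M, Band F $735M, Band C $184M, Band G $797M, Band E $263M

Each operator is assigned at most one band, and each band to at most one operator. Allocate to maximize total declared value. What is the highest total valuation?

Treat this as an assignment problem: match each operator to one band.
Optimal: Pulse→Band D ($969M), ClearBand→Band A ($672M), Solara→Band E ($711M), VistaNet→Band F ($930M), OrbitCom→Band G ($797M) — total 969+672+711+930+797 = $4079M.
Max-entry greedy (repeatedly take the single best remaining cell) gives $4070M, worse by 9.
Next-best assignment: Pulse→Band D, ClearBand→Band C, Solara→Band A, VistaNet→Band F, OrbitCom→Band G = $4070M.
Checked against all permutations: $4079M is optimal.

Max total: $4079M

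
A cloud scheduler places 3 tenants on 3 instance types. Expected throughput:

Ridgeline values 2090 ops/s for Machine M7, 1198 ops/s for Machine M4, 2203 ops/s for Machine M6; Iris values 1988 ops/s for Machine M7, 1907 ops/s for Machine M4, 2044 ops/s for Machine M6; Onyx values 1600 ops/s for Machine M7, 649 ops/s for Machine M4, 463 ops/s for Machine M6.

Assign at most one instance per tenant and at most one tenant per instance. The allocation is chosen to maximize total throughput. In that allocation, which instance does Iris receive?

Optimal: Ridgeline→Machine M6 (2203 ops/s), Iris→Machine M4 (1907 ops/s), Onyx→Machine M7 (1600 ops/s) — total 2203+1907+1600 = 5710 ops/s.
Column-greedy (each instance in turn goes to its best remaining tenant) gives 4460 ops/s, worse by 1250.
Next-best assignment: Ridgeline→Machine M4, Iris→Machine M6, Onyx→Machine M7 = 4842 ops/s.
Swapping Ridgeline↔Onyx (Ridgeline→Machine M7 2090 ops/s, Onyx→Machine M6 463 ops/s) loses 1250.
Iris's own top instance is Machine M6 (2044 ops/s), but forcing Iris→Machine M6 and reassigning the rest optimally gives only 4842 ops/s — worse by 868.

Iris receives Machine M4.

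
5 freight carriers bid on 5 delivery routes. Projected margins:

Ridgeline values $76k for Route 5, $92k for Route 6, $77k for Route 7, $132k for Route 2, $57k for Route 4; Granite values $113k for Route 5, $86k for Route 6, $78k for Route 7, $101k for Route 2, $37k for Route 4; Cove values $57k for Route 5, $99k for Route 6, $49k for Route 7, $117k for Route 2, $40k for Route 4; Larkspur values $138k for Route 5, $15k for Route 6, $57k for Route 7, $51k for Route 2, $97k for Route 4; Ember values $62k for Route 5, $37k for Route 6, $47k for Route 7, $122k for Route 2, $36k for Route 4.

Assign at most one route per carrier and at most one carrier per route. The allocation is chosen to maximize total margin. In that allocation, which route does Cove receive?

Cove receives Route 6.

Optimal: Ridgeline→Route 7 ($77k), Granite→Route 5 ($113k), Cove→Route 6 ($99k), Larkspur→Route 4 ($97k), Ember→Route 2 ($122k) — total 77+113+99+97+122 = $508k.
Row-greedy (each carrier in turn takes its best remaining route) gives $488k, worse by 20.
Every other assignment is strictly worse.
Cove's own top route is Route 2 ($117k), but forcing Cove→Route 2 and reassigning the rest optimally gives only $466k — worse by 42.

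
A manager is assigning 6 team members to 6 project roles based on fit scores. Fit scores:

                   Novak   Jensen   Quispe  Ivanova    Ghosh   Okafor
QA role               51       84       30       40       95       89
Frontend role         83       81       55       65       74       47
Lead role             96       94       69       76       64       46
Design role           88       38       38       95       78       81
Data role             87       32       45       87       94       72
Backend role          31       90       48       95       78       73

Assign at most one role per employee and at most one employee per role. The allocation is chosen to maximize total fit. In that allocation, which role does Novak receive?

Treat this as an assignment problem: match each employee to one role.
Optimal: Novak→Frontend role (83 pts), Jensen→Backend role (90 pts), Quispe→Lead role (69 pts), Ivanova→Design role (95 pts), Ghosh→Data role (94 pts), Okafor→QA role (89 pts) — total 83+90+69+95+94+89 = 520 pts.
Column-greedy (each role in turn goes to its best remaining employee) gives 487 pts, worse by 33.
No other one-to-one assignment exceeds 520 pts.
Novak's own top role is Lead role (96 pts), but forcing Novak→Lead role and reassigning the rest optimally gives only 519 pts — worse by 1.

Novak receives Frontend role.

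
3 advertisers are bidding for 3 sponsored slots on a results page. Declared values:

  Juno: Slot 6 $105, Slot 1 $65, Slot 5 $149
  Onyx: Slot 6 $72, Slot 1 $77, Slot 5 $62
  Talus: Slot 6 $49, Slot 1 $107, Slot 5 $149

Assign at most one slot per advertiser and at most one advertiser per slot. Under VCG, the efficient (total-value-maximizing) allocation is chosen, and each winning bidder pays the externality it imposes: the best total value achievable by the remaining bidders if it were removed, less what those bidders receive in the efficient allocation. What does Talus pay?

Efficient allocation: Juno→Slot 6 ($105), Onyx→Slot 1 ($77), Talus→Slot 5 ($149); total welfare W = $331.
Talus receives Slot 5 at value $149, so the others get W − 149 = $182.
Without Talus: best allocation of the remaining 2 bidders over all 3 slots is Juno→Slot 5 ($149), Onyx→Slot 1 ($77), total $226.
VCG payment = (others' best without Talus) − (others' welfare with Talus) = 226 − 182 = $44.

Talus pays $44.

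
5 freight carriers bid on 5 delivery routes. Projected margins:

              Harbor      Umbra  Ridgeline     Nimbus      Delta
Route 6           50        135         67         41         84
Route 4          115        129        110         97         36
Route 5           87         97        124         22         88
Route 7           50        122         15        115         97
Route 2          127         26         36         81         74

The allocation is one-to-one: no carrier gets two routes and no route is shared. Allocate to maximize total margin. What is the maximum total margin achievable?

Optimal: Harbor→Route 2 ($127k), Umbra→Route 6 ($135k), Ridgeline→Route 5 ($124k), Nimbus→Route 4 ($97k), Delta→Route 7 ($97k) — total 127+135+124+97+97 = $580k.
Row-greedy (each carrier in turn takes its best remaining route) gives $537k, worse by 43.
Next-best assignment: Harbor→Route 2, Umbra→Route 4, Ridgeline→Route 5, Nimbus→Route 7, Delta→Route 6 = $579k.
Swapping Nimbus↔Harbor (Nimbus→Route 2 $81k, Harbor→Route 4 $115k) loses 28.

Max total: $580k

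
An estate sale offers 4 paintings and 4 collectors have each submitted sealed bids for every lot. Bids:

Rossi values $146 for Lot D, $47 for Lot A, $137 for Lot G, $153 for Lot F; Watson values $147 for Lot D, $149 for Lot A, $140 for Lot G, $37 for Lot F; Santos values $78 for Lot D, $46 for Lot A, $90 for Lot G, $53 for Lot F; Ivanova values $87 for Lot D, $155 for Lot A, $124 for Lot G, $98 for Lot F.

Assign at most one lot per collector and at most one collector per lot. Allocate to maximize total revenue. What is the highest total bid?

Max total: $545

Optimal: Rossi→Lot F ($153), Watson→Lot D ($147), Santos→Lot G ($90), Ivanova→Lot A ($155) — total 153+147+90+155 = $545.
Column-greedy (each lot in turn goes to its best remaining collector) gives $492, worse by 53.
Next-best assignment: Rossi→Lot F, Watson→Lot G, Santos→Lot D, Ivanova→Lot A = $526.
No other one-to-one assignment exceeds $545.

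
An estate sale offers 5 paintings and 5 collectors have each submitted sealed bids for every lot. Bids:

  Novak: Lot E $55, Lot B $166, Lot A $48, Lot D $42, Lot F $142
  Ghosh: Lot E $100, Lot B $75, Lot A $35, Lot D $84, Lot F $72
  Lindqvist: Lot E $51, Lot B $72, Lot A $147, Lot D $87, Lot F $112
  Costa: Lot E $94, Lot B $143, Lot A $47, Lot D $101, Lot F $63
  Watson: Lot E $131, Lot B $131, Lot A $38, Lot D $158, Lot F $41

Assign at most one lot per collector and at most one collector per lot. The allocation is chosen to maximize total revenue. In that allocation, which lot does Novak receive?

This is the linear assignment problem.
Optimal: Novak→Lot F ($142), Ghosh→Lot E ($100), Lindqvist→Lot A ($147), Costa→Lot B ($143), Watson→Lot D ($158) — total 142+100+147+143+158 = $690.
Column-greedy (each lot in turn goes to its best remaining collector) gives $617, worse by 73.
Novak's own top lot is Lot B ($166), but forcing Novak→Lot B and reassigning the rest optimally gives only $637 — worse by 53.

Novak receives Lot F.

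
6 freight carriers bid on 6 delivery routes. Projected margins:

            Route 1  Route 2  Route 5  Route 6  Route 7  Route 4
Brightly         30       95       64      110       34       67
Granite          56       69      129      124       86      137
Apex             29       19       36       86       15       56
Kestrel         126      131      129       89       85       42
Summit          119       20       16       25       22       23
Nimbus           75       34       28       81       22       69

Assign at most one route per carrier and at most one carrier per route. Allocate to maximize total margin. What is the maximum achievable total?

Optimal: Brightly→Route 2 ($95k), Granite→Route 4 ($137k), Apex→Route 6 ($86k), Kestrel→Route 5 ($129k), Summit→Route 1 ($119k), Nimbus→Route 7 ($22k) — total 95+137+86+129+119+22 = $588k.
Row-greedy (each carrier in turn takes its best remaining route) gives $555k, worse by 33.
Every other assignment is strictly worse.

Max total: $588k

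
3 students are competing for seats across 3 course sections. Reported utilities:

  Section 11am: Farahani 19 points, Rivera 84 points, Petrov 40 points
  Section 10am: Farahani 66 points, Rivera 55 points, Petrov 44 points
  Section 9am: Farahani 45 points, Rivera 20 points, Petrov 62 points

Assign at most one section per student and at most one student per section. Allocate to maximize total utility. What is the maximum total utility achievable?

Maximum total: 212 points

Optimal: Farahani→Section 10am (66 points), Rivera→Section 11am (84 points), Petrov→Section 9am (62 points) — total 66+84+62 = 212 points.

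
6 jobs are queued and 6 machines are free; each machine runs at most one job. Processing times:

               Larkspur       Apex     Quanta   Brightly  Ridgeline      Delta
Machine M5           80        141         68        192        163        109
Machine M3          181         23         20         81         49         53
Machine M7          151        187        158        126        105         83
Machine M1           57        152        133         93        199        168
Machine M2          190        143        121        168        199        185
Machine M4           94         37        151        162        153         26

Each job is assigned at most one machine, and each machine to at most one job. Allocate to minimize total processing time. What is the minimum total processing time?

Minimum total: 447 min

Optimal: Larkspur→Machine M1 (57 min), Apex→Machine M3 (23 min), Quanta→Machine M5 (68 min), Brightly→Machine M2 (168 min), Ridgeline→Machine M7 (105 min), Delta→Machine M4 (26 min) — total 57+23+68+168+105+26 = 447 min.
Row-greedy (each job in turn takes its cheapest remaining machine) gives 612 min, worse by 165.
Next-best assignment: Larkspur→Machine M5, Apex→Machine M3, Quanta→Machine M2, Brightly→Machine M1, Ridgeline→Machine M7, Delta→Machine M4 = 448 min.
Every other assignment is strictly worse.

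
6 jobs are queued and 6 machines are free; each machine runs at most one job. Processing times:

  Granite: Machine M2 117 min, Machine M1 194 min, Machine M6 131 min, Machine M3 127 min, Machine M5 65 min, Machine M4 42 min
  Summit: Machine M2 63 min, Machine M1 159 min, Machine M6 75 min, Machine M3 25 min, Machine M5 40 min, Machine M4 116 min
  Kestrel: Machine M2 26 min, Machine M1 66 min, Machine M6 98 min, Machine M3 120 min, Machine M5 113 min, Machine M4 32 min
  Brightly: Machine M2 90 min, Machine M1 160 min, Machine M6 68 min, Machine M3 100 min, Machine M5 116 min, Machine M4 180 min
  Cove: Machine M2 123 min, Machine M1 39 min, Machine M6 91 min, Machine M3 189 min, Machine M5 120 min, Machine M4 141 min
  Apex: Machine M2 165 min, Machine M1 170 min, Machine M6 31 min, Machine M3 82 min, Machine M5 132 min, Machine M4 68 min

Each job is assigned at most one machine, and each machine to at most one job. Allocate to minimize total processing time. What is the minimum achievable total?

Min total: 278 min

Optimal: Granite→Machine M4 (42 min), Summit→Machine M5 (40 min), Kestrel→Machine M2 (26 min), Brightly→Machine M3 (100 min), Cove→Machine M1 (39 min), Apex→Machine M6 (31 min) — total 42+40+26+100+39+31 = 278 min.
Next-best assignment: Granite→Machine M4, Summit→Machine M3, Kestrel→Machine M2, Brightly→Machine M5, Cove→Machine M1, Apex→Machine M6 = 279 min.
Swapping Apex↔Cove (Apex→Machine M1 170 min, Cove→Machine M6 91 min) adds 191.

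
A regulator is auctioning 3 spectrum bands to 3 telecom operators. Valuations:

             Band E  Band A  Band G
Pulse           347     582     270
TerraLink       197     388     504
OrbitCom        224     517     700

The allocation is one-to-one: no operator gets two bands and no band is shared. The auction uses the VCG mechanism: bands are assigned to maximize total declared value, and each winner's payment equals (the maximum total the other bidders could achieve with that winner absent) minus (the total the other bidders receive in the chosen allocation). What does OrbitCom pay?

Efficient allocation: Pulse→Band A ($582M), TerraLink→Band E ($197M), OrbitCom→Band G ($700M); total welfare W = $1479M.
OrbitCom receives Band G at value $700M, so the others get W − 700 = $779M.
Without OrbitCom: best allocation of the remaining 2 bidders over all 3 bands is Pulse→Band A ($582M), TerraLink→Band G ($504M), total $1086M.
VCG payment = (others' best without OrbitCom) − (others' welfare with OrbitCom) = 1086 − 779 = $307M.

OrbitCom pays $307M.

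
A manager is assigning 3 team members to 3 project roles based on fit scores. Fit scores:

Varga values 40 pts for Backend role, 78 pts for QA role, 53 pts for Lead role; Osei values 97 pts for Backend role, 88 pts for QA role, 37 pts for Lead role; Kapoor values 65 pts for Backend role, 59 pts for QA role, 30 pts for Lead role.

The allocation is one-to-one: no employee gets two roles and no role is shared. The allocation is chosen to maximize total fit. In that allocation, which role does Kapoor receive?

Treat this as an assignment problem: match each employee to one role.
Optimal: Varga→Lead role (53 pts), Osei→Backend role (97 pts), Kapoor→QA role (59 pts) — total 53+97+59 = 209 pts.
Max-entry greedy (repeatedly take the single best remaining cell) gives 205 pts, worse by 4.
Checked against all permutations: 209 pts is optimal.
Kapoor's own top role is Backend role (65 pts), but forcing Kapoor→Backend role and reassigning the rest optimally gives only 206 pts — worse by 3.

Kapoor receives QA role.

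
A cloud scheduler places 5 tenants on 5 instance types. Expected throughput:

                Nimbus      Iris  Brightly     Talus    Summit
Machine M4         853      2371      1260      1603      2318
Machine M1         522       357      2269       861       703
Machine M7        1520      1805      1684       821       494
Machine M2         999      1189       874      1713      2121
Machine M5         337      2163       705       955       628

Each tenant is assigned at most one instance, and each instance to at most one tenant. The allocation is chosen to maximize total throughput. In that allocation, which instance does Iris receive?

Iris receives Machine M5.

Optimal: Nimbus→Machine M7 (1520 ops/s), Iris→Machine M5 (2163 ops/s), Brightly→Machine M1 (2269 ops/s), Talus→Machine M2 (1713 ops/s), Summit→Machine M4 (2318 ops/s) — total 1520+2163+2269+1713+2318 = 9983 ops/s.
Row-greedy (each tenant in turn takes its best remaining instance) gives 8501 ops/s, worse by 1482.
No other one-to-one assignment exceeds 9983 ops/s.
Iris's own top instance is Machine M4 (2371 ops/s), but forcing Iris→Machine M4 and reassigning the rest optimally gives only 9236 ops/s — worse by 747.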